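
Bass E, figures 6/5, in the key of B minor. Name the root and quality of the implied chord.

The figures 6/5 indicate a seventh chord in first inversion.
In first inversion the root lies a sixth above the bass: a sixth above E in B minor is C#.
The chord tones are E, G, B, C#, giving C# half-diminished seventh.

C# half-diminished seventh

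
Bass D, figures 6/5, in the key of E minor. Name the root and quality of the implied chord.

The figures 6/5 indicate a seventh chord in first inversion.
In first inversion the root lies a sixth above the bass: a sixth above D in E minor is B.
The chord tones are D, F#, A, B, giving B minor seventh.

B minor seventh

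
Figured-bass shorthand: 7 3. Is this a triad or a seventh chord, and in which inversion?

seventh chord, root position

7 3 is shorthand for 7/5/3.
Intervals of 7/5/3 above the bass form a seventh chord; the bass is the root, so this is root position.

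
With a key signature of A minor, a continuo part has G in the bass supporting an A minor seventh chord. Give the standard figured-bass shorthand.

G is the seventh of A minor seventh, so the chord is in third inversion.
A seventh chord in third inversion is figured 6/4/2, conventionally abbreviated 4/2.

4/2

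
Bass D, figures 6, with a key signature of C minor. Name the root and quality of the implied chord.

The figures 6 indicate a triad in first inversion.
In first inversion the root lies a sixth above the bass: a sixth above D in C minor is Bb.
The chord tones are D, F, Bb, giving Bb major.

Bb major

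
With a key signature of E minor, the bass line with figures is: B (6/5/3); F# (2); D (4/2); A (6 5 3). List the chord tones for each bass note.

B, D, F#, G | F#, G, B, D | D, E, G, B | A, C, E, F#

B (6/5/3): B, D, F#, G.
F# (6/4/2): F#, G, B, D.
D (6/4/2): D, E, G, B.
A (6/5/3): A, C, E, F#.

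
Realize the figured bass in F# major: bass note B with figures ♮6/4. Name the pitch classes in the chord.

B, E#, G

A fourth above B in this key is E#.
A sixth above B in this key is G#, made natural (G) by the ♮ figure.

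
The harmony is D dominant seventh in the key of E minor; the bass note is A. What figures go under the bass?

4/3

A is the fifth of D dominant seventh, so the chord is in second inversion.
A seventh chord in second inversion is figured 6/4/3, conventionally abbreviated 4/3.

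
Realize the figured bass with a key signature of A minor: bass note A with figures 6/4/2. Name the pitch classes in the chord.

A, B, D, F

A second above A in this key is B.
A fourth above A in this key is D.
A sixth above A in this key is F.
Together with the bass A, this spells B half-diminished seventh in third inversion.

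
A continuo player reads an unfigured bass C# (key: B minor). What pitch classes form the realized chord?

An unfigured bass implies 5/3.
A third above C# in this key is E.
A fifth above C# in this key is G.
Together with the bass C#, this spells C# diminished in root position.

C#, E, G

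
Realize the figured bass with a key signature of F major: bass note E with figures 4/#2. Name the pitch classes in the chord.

The written figures 4/#2 are shorthand for 6/4/2: the 6 is implied.
A second above E in this key is F, raised to F# by the sharp.
A fourth above E in this key is A.
A sixth above E in this key is C.
Together with the bass E, this spells F# half-diminished seventh in third inversion.

E, F#, A, C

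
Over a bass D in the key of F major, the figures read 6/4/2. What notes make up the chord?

A second above D in this key is E.
A fourth above D in this key is G.
A sixth above D in this key is Bb.
Together with the bass D, this spells E half-diminished seventh in third inversion.

D, E, G, Bb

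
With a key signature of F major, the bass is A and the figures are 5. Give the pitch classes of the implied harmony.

The written figures 5 are shorthand for 5/3: the 3 is implied.
A third above A in this key is C.
A fifth above A in this key is E.
Together with the bass A, this spells A minor in root position.

A, C, E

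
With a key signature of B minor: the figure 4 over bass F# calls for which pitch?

Counting 3 letter steps above F# lands on B; in B minor, that letter is B.

B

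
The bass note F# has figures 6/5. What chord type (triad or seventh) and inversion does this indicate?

seventh chord, first inversion

6/5 is shorthand for 6/5/3.
Intervals of 6/5/3 above the bass form a seventh chord; the bass is the third, so this is first inversion.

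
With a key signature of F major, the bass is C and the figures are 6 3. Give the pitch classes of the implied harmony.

C, E, A

A third above C in this key is E.
A sixth above C in this key is A.
Together with the bass C, this spells A minor in first inversion.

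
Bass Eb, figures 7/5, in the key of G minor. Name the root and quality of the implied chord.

The figures 7/5 indicate a seventh chord in root position.
In root position the bass is the root, so the root is Eb.
The chord tones are Eb, G, Bb, D, giving Eb major seventh.

Eb major seventh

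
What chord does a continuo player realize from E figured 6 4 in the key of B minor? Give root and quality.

A major

The figures 6 4 indicate a triad in second inversion.
In second inversion the root lies a fourth above the bass: a fourth above E in B minor is A.
The chord tones are E, A, C#, giving A major.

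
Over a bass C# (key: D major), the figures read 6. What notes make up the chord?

The written figures 6 are shorthand for 6/3: the 3 is implied.
A third above C# in this key is E.
A sixth above C# in this key is A.
Together with the bass C#, this spells A major in first inversion.

C#, E, A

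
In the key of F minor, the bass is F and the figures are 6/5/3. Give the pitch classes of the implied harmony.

F, Ab, C, Db

A third above F in this key is Ab.
A fifth above F in this key is C.
A sixth above F in this key is Db.
Together with the bass F, this spells Db major seventh in first inversion.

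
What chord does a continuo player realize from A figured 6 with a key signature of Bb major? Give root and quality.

F major

The figures 6 indicate a triad in first inversion.
In first inversion the root lies a sixth above the bass: a sixth above A in Bb major is F.
The chord tones are A, C, F, giving F major.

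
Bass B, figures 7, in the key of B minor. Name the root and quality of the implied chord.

B minor seventh

The figures 7 indicate a seventh chord in root position.
In root position the bass is the root, so the root is B.
The chord tones are B, D, F#, A, giving B minor seventh.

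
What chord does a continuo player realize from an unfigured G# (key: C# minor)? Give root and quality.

G# minor

An unfigured bass indicates a triad in root position.
In root position the bass is the root, so the root is G#.
The chord tones are G#, B, D#, giving G# minor.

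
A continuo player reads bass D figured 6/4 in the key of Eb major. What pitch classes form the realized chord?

A fourth above D in this key is G.
A sixth above D in this key is Bb.
Together with the bass D, this spells G minor in second inversion.

D, G, Bb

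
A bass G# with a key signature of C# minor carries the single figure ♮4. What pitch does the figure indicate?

C

Counting 3 letter steps above G# lands on C; in C# minor, that letter is C#.
The ♮4 figure makes it natural, giving C.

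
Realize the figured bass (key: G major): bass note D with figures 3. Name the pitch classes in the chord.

The written figures 3 are shorthand for 5/3: the 5 is implied.
A third above D in this key is F#.
A fifth above D in this key is A.
Together with the bass D, this spells D major in root position.

D, F#, A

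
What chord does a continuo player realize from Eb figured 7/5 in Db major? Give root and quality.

The figures 7/5 indicate a seventh chord in root position.
In root position the bass is the root, so the root is Eb.
The chord tones are Eb, Gb, Bb, Db, giving Eb minor seventh.

Eb minor seventh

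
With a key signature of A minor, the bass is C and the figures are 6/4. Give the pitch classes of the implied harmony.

C, F, A

A fourth above C in this key is F.
A sixth above C in this key is A.
Together with the bass C, this spells F major in second inversion.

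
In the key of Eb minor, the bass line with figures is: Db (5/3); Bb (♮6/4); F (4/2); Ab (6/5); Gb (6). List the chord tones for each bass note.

Db, F, Ab | Bb, Eb, G | F, Gb, Bb, Db | Ab, Cb, Eb, F | Gb, Bb, Eb

Db (5/3): Db, F, Ab.
Bb (♮6/4): Bb, Eb, G.
F (6/4/2): F, Gb, Bb, Db.
Ab (6/5/3): Ab, Cb, Eb, F.
Gb (6/3): Gb, Bb, Eb.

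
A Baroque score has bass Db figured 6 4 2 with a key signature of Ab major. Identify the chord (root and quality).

The figures 6 4 2 indicate a seventh chord in third inversion.
In third inversion the root lies a second above the bass: a second above Db in Ab major is Eb.
The chord tones are Db, Eb, G, Bb, giving Eb dominant seventh.

Eb dominant seventh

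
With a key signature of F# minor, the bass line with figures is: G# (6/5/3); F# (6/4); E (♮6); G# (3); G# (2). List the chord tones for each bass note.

G# (6/5/3): G#, B, D, E.
F# (6/4): F#, B, D.
E (♮6/3): E, G#, C.
G# (5/3): G#, B, D.
G# (6/4/2): G#, A, C#, E.

G#, B, D, E | F#, B, D | E, G#, C | G#, B, D | G#, A, C#, E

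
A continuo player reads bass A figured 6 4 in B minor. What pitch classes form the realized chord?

A, D, F#

A fourth above A in this key is D.
A sixth above A in this key is F#.
Together with the bass A, this spells D major in second inversion.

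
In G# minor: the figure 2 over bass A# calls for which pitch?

Counting 1 letter step above A# lands on B; in G# minor, that letter is B.

B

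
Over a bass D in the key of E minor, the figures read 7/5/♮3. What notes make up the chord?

D, F, A, C

A third above D in this key is F#, made natural (F) by the ♮ figure.
A fifth above D in this key is A.
A seventh above D in this key is C.
Together with the bass D, this spells D minor seventh in root position.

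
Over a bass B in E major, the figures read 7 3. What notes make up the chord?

The written figures 7 3 are shorthand for 7/5/3: the 5 is implied.
A third above B in this key is D#.
A fifth above B in this key is F#.
A seventh above B in this key is A.
Together with the bass B, this spells B dominant seventh in root position.

B, D#, F#, A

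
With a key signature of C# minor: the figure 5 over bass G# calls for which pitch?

D#

Counting 4 letter steps above G# lands on D; in C# minor, that letter is D#.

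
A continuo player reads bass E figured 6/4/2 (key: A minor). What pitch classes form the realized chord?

E, F, A, C

A second above E in this key is F.
A fourth above E in this key is A.
A sixth above E in this key is C.
Together with the bass E, this spells F major seventh in third inversion.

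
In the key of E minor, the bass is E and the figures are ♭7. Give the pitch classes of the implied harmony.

The written figures ♭7 are shorthand for 7/5/3: the 5/3 are implied.
A third above E in this key is G.
A fifth above E in this key is B.
A seventh above E in this key is D, lowered to Db by the flat.

E, G, B, Db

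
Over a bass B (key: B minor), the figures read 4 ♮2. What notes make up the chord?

B, C, E, G

The written figures 4 ♮2 are shorthand for 6/4/2: the 6 is implied.
A second above B in this key is C#, made natural (C) by the ♮ figure.
A fourth above B in this key is E.
A sixth above B in this key is G.
Together with the bass B, this spells C major seventh in third inversion.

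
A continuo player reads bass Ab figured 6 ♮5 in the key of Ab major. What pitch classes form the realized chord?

The written figures 6 ♮5 are shorthand for 6/5/3: the 3 is implied.
A third above Ab in this key is C.
A fifth above Ab in this key is Eb, made natural (E) by the ♮ figure.
A sixth above Ab in this key is F.
Together with the bass Ab, this spells F minor-major seventh in first inversion.

Ab, C, E, F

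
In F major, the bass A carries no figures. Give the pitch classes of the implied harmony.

An unfigured bass implies 5/3.
A third above A in this key is C.
A fifth above A in this key is E.
Together with the bass A, this spells A minor in root position.

A, C, E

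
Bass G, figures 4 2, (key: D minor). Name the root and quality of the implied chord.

The figures 4 2 indicate a seventh chord in third inversion.
In third inversion the root lies a second above the bass: a second above G in D minor is A.
The chord tones are G, A, C, E, giving A minor seventh.

A minor seventh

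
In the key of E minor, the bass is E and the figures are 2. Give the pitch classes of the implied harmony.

E, F#, A, C

The written figures 2 are shorthand for 6/4/2: the 6/4 are implied.
A second above E in this key is F#.
A fourth above E in this key is A.
A sixth above E in this key is C.
Together with the bass E, this spells F# half-diminished seventh in third inversion.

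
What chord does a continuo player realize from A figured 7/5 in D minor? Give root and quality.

The figures 7/5 indicate a seventh chord in root position.
In root position the bass is the root, so the root is A.
The chord tones are A, C, E, G, giving A minor seventh.

A minor seventh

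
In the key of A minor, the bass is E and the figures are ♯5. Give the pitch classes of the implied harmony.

The written figures ♯5 are shorthand for 5/3: the 3 is implied.
A third above E in this key is G.
A fifth above E in this key is B, raised to B# by the sharp.

E, G, B#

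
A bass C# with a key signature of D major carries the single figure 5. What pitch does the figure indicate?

G

Counting 4 letter steps above C# lands on G; in D major, that letter is G.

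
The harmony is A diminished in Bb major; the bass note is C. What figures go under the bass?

C is the third of A diminished, so the chord is in first inversion.
A triad in first inversion is figured 6/3, conventionally abbreviated 6.

6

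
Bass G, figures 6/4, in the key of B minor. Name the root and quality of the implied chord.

C# diminished

The figures 6/4 indicate a triad in second inversion.
In second inversion the root lies a fourth above the bass: a fourth above G in B minor is C#.
The chord tones are G, C#, E, giving C# diminished.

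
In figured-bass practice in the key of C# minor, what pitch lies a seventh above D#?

C#

Counting 6 letter steps above D# lands on C; in C# minor, that letter is C#.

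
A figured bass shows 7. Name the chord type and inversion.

7 is shorthand for 7/5/3.
Intervals of 7/5/3 above the bass form a seventh chord; the bass is the root, so this is root position.

seventh chord, root position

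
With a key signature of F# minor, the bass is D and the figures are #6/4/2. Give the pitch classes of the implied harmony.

D, E, G#, B#

A second above D in this key is E.
A fourth above D in this key is G#.
A sixth above D in this key is B, raised to B# by the sharp.
Together with the bass D, this spells E augmented seventh in third inversion.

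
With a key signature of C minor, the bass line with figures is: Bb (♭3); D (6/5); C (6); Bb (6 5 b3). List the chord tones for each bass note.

Bb (5/b3): Bb, Db, F.
D (6/5/3): D, F, Ab, Bb.
C (6/3): C, Eb, Ab.
Bb (6/5/b3): Bb, Db, F, G.

Bb, Db, F | D, F, Ab, Bb | C, Eb, Ab | Bb, Db, F, G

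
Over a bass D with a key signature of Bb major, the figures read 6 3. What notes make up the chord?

D, F, Bb

A third above D in this key is F.
A sixth above D in this key is Bb.
Together with the bass D, this spells Bb major in first inversion.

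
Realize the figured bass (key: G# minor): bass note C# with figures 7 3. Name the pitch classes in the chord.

The written figures 7 3 are shorthand for 7/5/3: the 5 is implied.
A third above C# in this key is E.
A fifth above C# in this key is G#.
A seventh above C# in this key is B.
Together with the bass C#, this spells C# minor seventh in root position.

C#, E, G#, B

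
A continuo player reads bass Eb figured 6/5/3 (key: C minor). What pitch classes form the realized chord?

Eb, G, Bb, C

A third above Eb in this key is G.
A fifth above Eb in this key is Bb.
A sixth above Eb in this key is C.
Together with the bass Eb, this spells C minor seventh in first inversion.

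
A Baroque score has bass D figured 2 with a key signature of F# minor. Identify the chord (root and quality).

The figures 2 indicate a seventh chord in third inversion.
In third inversion the root lies a second above the bass: a second above D in F# minor is E.
The chord tones are D, E, G#, B, giving E dominant seventh.

E dominant seventh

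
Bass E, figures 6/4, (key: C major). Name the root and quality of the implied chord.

A minor

The figures 6/4 indicate a triad in second inversion.
In second inversion the root lies a fourth above the bass: a fourth above E in C major is A.
The chord tones are E, A, C, giving A minor.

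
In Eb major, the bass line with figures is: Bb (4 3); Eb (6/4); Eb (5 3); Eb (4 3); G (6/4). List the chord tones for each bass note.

Bb (6/4/3): Bb, D, Eb, G.
Eb (6/4): Eb, Ab, C.
Eb (5/3): Eb, G, Bb.
Eb (6/4/3): Eb, G, Ab, C.
G (6/4): G, C, Eb.

Bb, D, Eb, G | Eb, Ab, C | Eb, G, Bb | Eb, G, Ab, C | G, C, Eb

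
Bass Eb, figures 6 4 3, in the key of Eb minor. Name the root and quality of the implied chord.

The figures 6 4 3 indicate a seventh chord in second inversion.
In second inversion the root lies a fourth above the bass: a fourth above Eb in Eb minor is Ab.
The chord tones are Eb, Gb, Ab, Cb, giving Ab minor seventh.

Ab minor seventh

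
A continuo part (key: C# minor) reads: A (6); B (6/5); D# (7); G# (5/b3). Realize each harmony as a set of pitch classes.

A (6/3): A, C#, F#.
B (6/5/3): B, D#, F#, G#.
D# (7/5/3): D#, F#, A, C#.
G# (5/b3): G#, Bb, D#.

A, C#, F# | B, D#, F#, G# | D#, F#, A, C# | G#, Bb, D#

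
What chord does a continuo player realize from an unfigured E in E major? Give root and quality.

E major

An unfigured bass indicates a triad in root position.
In root position the bass is the root, so the root is E.
The chord tones are E, G#, B, giving E major.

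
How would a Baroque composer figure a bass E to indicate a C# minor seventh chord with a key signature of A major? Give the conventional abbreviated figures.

6/5

E is the third of C# minor seventh, so the chord is in first inversion.
A seventh chord in first inversion is figured 6/5/3, conventionally abbreviated 6/5.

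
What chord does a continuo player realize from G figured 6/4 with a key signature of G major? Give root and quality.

C major

The figures 6/4 indicate a triad in second inversion.
In second inversion the root lies a fourth above the bass: a fourth above G in G major is C.
The chord tones are G, C, E, giving C major.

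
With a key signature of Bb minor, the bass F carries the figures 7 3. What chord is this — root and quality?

F minor seventh

The figures 7 3 indicate a seventh chord in root position.
In root position the bass is the root, so the root is F.
The chord tones are F, Ab, C, Eb, giving F minor seventh.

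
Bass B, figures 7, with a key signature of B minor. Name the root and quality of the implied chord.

The figures 7 indicate a seventh chord in root position.
In root position the bass is the root, so the root is B.
The chord tones are B, D, F#, A, giving B minor seventh.

B minor seventh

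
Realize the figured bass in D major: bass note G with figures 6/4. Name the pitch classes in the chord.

G, C#, E

A fourth above G in this key is C#.
A sixth above G in this key is E.
Together with the bass G, this spells C# diminished in second inversion.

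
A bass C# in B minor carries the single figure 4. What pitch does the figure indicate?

Counting 3 letter steps above C# lands on F; in B minor, that letter is F#.

F#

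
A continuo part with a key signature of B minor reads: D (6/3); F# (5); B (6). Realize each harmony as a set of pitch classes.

D (6/3): D, F#, B.
F# (5/3): F#, A, C#.
B (6/3): B, D, G.

D, F#, B | F#, A, C# | B, D, G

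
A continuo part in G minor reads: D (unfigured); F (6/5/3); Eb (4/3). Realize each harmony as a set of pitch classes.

D, F, A | F, A, C, D | Eb, G, A, C

D (5/3): D, F, A.
F (6/5/3): F, A, C, D.
Eb (6/4/3): Eb, G, A, C.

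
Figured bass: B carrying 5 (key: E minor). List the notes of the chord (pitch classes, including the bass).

B, D, F#

The written figures 5 are shorthand for 5/3: the 3 is implied.
A third above B in this key is D.
A fifth above B in this key is F#.
Together with the bass B, this spells B minor in root position.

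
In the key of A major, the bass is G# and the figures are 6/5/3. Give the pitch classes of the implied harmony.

A third above G# in this key is B.
A fifth above G# in this key is D.
A sixth above G# in this key is E.
Together with the bass G#, this spells E dominant seventh in first inversion.

G#, B, D, E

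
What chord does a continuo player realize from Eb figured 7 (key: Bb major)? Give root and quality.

Eb major seventh

The figures 7 indicate a seventh chord in root position.
In root position the bass is the root, so the root is Eb.
The chord tones are Eb, G, Bb, D, giving Eb major seventh.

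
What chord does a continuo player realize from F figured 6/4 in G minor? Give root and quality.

Bb major

The figures 6/4 indicate a triad in second inversion.
In second inversion the root lies a fourth above the bass: a fourth above F in G minor is Bb.
The chord tones are F, Bb, D, giving Bb major.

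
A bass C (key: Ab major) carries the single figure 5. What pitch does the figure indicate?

Counting 4 letter steps above C lands on G; in Ab major, that letter is G.

G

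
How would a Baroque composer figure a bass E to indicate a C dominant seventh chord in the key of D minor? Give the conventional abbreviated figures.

E is the third of C dominant seventh, so the chord is in first inversion.
A seventh chord in first inversion is figured 6/5/3, conventionally abbreviated 6/5.

6/5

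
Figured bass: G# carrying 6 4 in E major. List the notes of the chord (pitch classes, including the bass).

A fourth above G# in this key is C#.
A sixth above G# in this key is E.
Together with the bass G#, this spells C# minor in second inversion.

G#, C#, E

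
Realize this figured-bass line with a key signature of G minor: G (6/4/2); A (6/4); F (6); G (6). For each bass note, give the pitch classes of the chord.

G, A, C, Eb | A, D, F | F, A, D | G, Bb, Eb

G (6/4/2): G, A, C, Eb.
A (6/4): A, D, F.
F (6/3): F, A, D.
G (6/3): G, Bb, Eb.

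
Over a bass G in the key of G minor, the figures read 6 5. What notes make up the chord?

G, Bb, D, Eb

The written figures 6 5 are shorthand for 6/5/3: the 3 is implied.
A third above G in this key is Bb.
A fifth above G in this key is D.
A sixth above G in this key is Eb.
Together with the bass G, this spells Eb major seventh in first inversion.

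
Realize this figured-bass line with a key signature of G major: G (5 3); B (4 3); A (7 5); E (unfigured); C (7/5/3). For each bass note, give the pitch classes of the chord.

G (5/3): G, B, D.
B (6/4/3): B, D, E, G.
A (7/5/3): A, C, E, G.
E (5/3): E, G, B.
C (7/5/3): C, E, G, B.

G, B, D | B, D, E, G | A, C, E, G | E, G, B | C, E, G, B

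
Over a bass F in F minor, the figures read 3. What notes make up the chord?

The written figures 3 are shorthand for 5/3: the 5 is implied.
A third above F in this key is Ab.
A fifth above F in this key is C.
Together with the bass F, this spells F minor in root position.

F, Ab, C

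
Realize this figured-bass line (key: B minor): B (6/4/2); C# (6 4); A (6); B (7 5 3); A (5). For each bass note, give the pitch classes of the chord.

B (6/4/2): B, C#, E, G.
C# (6/4): C#, F#, A.
A (6/3): A, C#, F#.
B (7/5/3): B, D, F#, A.
A (5/3): A, C#, E.

B, C#, E, G | C#, F#, A | A, C#, F# | B, D, F#, A | A, C#, E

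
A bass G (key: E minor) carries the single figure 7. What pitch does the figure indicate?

Counting 6 letter steps above G lands on F; in E minor, that letter is F#.

F#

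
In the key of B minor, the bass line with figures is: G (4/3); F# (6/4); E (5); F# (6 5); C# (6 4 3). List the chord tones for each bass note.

G (6/4/3): G, B, C#, E.
F# (6/4): F#, B, D.
E (5/3): E, G, B.
F# (6/5/3): F#, A, C#, D.
C# (6/4/3): C#, E, F#, A.

G, B, C#, E | F#, B, D | E, G, B | F#, A, C#, D | C#, E, F#, A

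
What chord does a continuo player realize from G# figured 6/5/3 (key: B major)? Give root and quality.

The figures 6/5/3 indicate a seventh chord in first inversion.
In first inversion the root lies a sixth above the bass: a sixth above G# in B major is E.
The chord tones are G#, B, D#, E, giving E major seventh.

E major seventh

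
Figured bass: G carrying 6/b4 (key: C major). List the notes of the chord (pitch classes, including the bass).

A fourth above G in this key is C, lowered to Cb by the flat.
A sixth above G in this key is E.

G, Cb, E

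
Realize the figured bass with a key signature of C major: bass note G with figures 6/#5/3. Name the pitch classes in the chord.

A third above G in this key is B.
A fifth above G in this key is D, raised to D# by the sharp.
A sixth above G in this key is E.
Together with the bass G, this spells E minor-major seventh in first inversion.

G, B, D#, E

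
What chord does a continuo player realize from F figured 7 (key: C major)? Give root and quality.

F major seventh

The figures 7 indicate a seventh chord in root position.
In root position the bass is the root, so the root is F.
The chord tones are F, A, C, E, giving F major seventh.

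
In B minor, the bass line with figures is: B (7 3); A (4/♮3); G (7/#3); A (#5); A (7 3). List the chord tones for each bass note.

B, D, F#, A | A, C, D, F# | G, B#, D, F# | A, C#, E# | A, C#, E, G

B (7/5/3): B, D, F#, A.
A (6/4/♮3): A, C, D, F#.
G (7/5/#3): G, B#, D, F#.
A (#5/3): A, C#, E#.
A (7/5/3): A, C#, E, G.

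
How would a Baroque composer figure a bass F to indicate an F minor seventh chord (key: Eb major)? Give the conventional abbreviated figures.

F is the root of F minor seventh, so the chord is in root position.
A seventh chord in root position is figured 7/5/3, conventionally abbreviated 7.

7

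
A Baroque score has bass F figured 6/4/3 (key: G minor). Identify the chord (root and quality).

The figures 6/4/3 indicate a seventh chord in second inversion.
In second inversion the root lies a fourth above the bass: a fourth above F in G minor is Bb.
The chord tones are F, A, Bb, D, giving Bb major seventh.

Bb major seventh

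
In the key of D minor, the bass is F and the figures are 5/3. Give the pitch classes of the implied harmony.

F, A, C

A third above F in this key is A.
A fifth above F in this key is C.
Together with the bass F, this spells F major in root position.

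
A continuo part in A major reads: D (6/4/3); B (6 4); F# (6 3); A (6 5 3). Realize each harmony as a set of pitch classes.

D (6/4/3): D, F#, G#, B.
B (6/4): B, E, G#.
F# (6/3): F#, A, D.
A (6/5/3): A, C#, E, F#.

D, F#, G#, B | B, E, G# | F#, A, D | A, C#, E, F#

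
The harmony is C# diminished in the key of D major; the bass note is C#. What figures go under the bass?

C# is the root of C# diminished, so the chord is in root position.
A triad in root position is figured 5/3, conventionally abbreviated (no figures — root-position triad).

no figures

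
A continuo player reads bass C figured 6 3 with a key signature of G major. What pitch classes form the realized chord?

A third above C in this key is E.
A sixth above C in this key is A.
Together with the bass C, this spells A minor in first inversion.

C, E, A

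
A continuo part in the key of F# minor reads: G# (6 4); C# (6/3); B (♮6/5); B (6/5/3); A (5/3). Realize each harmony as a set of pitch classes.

G#, C#, E | C#, E, A | B, D, F#, G | B, D, F#, G# | A, C#, E

G# (6/4): G#, C#, E.
C# (6/3): C#, E, A.
B (♮6/5/3): B, D, F#, G.
B (6/5/3): B, D, F#, G#.
A (5/3): A, C#, E.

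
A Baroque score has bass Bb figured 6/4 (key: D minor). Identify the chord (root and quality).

The figures 6/4 indicate a triad in second inversion.
In second inversion the root lies a fourth above the bass: a fourth above Bb in D minor is E.
The chord tones are Bb, E, G, giving E diminished.

E diminished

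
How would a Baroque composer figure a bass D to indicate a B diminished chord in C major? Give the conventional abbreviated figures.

6

D is the third of B diminished, so the chord is in first inversion.
A triad in first inversion is figured 6/3, conventionally abbreviated 6.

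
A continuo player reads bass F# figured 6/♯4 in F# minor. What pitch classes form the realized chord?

A fourth above F# in this key is B, raised to B# by the sharp.
A sixth above F# in this key is D.

F#, B#, D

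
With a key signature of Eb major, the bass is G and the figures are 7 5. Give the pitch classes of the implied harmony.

G, Bb, D, F

The written figures 7 5 are shorthand for 7/5/3: the 3 is implied.
A third above G in this key is Bb.
A fifth above G in this key is D.
A seventh above G in this key is F.
Together with the bass G, this spells G minor seventh in root position.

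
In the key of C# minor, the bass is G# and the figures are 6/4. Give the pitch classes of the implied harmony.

G#, C#, E

A fourth above G# in this key is C#.
A sixth above G# in this key is E.
Together with the bass G#, this spells C# minor in second inversion.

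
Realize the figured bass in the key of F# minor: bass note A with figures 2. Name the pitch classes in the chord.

The written figures 2 are shorthand for 6/4/2: the 6/4 are implied.
A second above A in this key is B.
A fourth above A in this key is D.
A sixth above A in this key is F#.
Together with the bass A, this spells B minor seventh in third inversion.

A, B, D, F#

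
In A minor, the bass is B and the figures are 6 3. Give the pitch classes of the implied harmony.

A third above B in this key is D.
A sixth above B in this key is G.
Together with the bass B, this spells G major in first inversion.

B, D, G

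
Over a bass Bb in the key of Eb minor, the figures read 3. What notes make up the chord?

Bb, Db, F

The written figures 3 are shorthand for 5/3: the 5 is implied.
A third above Bb in this key is Db.
A fifth above Bb in this key is F.
Together with the bass Bb, this spells Bb minor in root position.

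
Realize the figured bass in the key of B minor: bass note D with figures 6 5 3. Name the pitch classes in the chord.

A third above D in this key is F#.
A fifth above D in this key is A.
A sixth above D in this key is B.
Together with the bass D, this spells B minor seventh in first inversion.

D, F#, A, B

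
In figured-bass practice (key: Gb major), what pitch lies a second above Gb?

Ab

Counting 1 letter step above Gb lands on A; in Gb major, that letter is Ab.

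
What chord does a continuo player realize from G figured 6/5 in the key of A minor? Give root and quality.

The figures 6/5 indicate a seventh chord in first inversion.
In first inversion the root lies a sixth above the bass: a sixth above G in A minor is E.
The chord tones are G, B, D, E, giving E minor seventh.

E minor seventh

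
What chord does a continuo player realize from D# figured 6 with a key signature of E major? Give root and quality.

The figures 6 indicate a triad in first inversion.
In first inversion the root lies a sixth above the bass: a sixth above D# in E major is B.
The chord tones are D#, F#, B, giving B major.

B major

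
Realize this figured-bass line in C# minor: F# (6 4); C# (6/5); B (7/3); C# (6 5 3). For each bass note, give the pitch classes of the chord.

F# (6/4): F#, B, D#.
C# (6/5/3): C#, E, G#, A.
B (7/5/3): B, D#, F#, A.
C# (6/5/3): C#, E, G#, A.

F#, B, D# | C#, E, G#, A | B, D#, F#, A | C#, E, G#, A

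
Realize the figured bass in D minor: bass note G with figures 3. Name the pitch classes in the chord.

G, Bb, D

The written figures 3 are shorthand for 5/3: the 5 is implied.
A third above G in this key is Bb.
A fifth above G in this key is D.
Together with the bass G, this spells G minor in root position.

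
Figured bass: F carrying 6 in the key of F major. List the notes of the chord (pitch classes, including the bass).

The written figures 6 are shorthand for 6/3: the 3 is implied.
A third above F in this key is A.
A sixth above F in this key is D.
Together with the bass F, this spells D minor in first inversion.

F, A, D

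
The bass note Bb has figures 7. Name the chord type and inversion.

seventh chord, root position

7 is shorthand for 7/5/3.
Intervals of 7/5/3 above the bass form a seventh chord; the bass is the root, so this is root position.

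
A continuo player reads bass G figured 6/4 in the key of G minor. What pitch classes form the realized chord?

G, C, Eb

A fourth above G in this key is C.
A sixth above G in this key is Eb.
Together with the bass G, this spells C minor in second inversion.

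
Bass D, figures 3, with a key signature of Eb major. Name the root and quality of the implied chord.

D diminished

The figures 3 indicate a triad in root position.
In root position the bass is the root, so the root is D.
The chord tones are D, F, Ab, giving D diminished.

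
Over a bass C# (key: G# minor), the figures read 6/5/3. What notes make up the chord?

C#, E, G#, A#

A third above C# in this key is E.
A fifth above C# in this key is G#.
A sixth above C# in this key is A#.
Together with the bass C#, this spells A# half-diminished seventh in first inversion.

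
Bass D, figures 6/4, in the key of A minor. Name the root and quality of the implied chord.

The figures 6/4 indicate a triad in second inversion.
In second inversion the root lies a fourth above the bass: a fourth above D in A minor is G.
The chord tones are D, G, B, giving G major.

G major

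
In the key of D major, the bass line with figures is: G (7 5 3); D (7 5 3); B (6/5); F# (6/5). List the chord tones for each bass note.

G (7/5/3): G, B, D, F#.
D (7/5/3): D, F#, A, C#.
B (6/5/3): B, D, F#, G.
F# (6/5/3): F#, A, C#, D.

G, B, D, F# | D, F#, A, C# | B, D, F#, G | F#, A, C#, D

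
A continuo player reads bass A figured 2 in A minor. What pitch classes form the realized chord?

A, B, D, F

The written figures 2 are shorthand for 6/4/2: the 6/4 are implied.
A second above A in this key is B.
A fourth above A in this key is D.
A sixth above A in this key is F.
Together with the bass A, this spells B half-diminished seventh in third inversion.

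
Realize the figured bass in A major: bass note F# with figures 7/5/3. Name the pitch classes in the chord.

F#, A, C#, E

A third above F# in this key is A.
A fifth above F# in this key is C#.
A seventh above F# in this key is E.
Together with the bass F#, this spells F# minor seventh in root position.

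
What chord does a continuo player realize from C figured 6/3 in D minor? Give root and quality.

A minor

The figures 6/3 indicate a triad in first inversion.
In first inversion the root lies a sixth above the bass: a sixth above C in D minor is A.
The chord tones are C, E, A, giving A minor.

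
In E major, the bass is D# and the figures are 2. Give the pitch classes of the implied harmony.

D#, E, G#, B

The written figures 2 are shorthand for 6/4/2: the 6/4 are implied.
A second above D# in this key is E.
A fourth above D# in this key is G#.
A sixth above D# in this key is B.
Together with the bass D#, this spells E major seventh in third inversion.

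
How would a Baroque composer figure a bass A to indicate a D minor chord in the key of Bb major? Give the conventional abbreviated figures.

6/4

A is the fifth of D minor, so the chord is in second inversion.
A triad in second inversion is figured 6/4, conventionally abbreviated 6/4.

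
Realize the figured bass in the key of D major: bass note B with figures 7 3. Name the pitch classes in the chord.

B, D, F#, A

The written figures 7 3 are shorthand for 7/5/3: the 5 is implied.
A third above B in this key is D.
A fifth above B in this key is F#.
A seventh above B in this key is A.
Together with the bass B, this spells B minor seventh in root position.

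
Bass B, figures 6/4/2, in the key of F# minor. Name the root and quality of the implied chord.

The figures 6/4/2 indicate a seventh chord in third inversion.
In third inversion the root lies a second above the bass: a second above B in F# minor is C#.
The chord tones are B, C#, E, G#, giving C# minor seventh.

C# minor seventh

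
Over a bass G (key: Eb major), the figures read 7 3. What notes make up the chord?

The written figures 7 3 are shorthand for 7/5/3: the 5 is implied.
A third above G in this key is Bb.
A fifth above G in this key is D.
A seventh above G in this key is F.
Together with the bass G, this spells G minor seventh in root position.

G, Bb, D, F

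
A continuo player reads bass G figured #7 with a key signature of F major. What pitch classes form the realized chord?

The written figures #7 are shorthand for 7/5/3: the 5/3 are implied.
A third above G in this key is Bb.
A fifth above G in this key is D.
A seventh above G in this key is F, raised to F# by the sharp.
Together with the bass G, this spells G minor-major seventh in root position.

G, Bb, D, F#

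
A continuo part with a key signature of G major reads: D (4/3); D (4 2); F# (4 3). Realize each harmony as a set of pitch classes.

D, F#, G, B | D, E, G, B | F#, A, B, D

D (6/4/3): D, F#, G, B.
D (6/4/2): D, E, G, B.
F# (6/4/3): F#, A, B, D.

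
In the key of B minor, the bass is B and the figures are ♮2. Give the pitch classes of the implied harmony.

B, C, E, G

The written figures ♮2 are shorthand for 6/4/2: the 6/4 are implied.
A second above B in this key is C#, made natural (C) by the ♮ figure.
A fourth above B in this key is E.
A sixth above B in this key is G.
Together with the bass B, this spells C major seventh in third inversion.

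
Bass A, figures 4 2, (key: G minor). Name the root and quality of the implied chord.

The figures 4 2 indicate a seventh chord in third inversion.
In third inversion the root lies a second above the bass: a second above A in G minor is Bb.
The chord tones are A, Bb, D, F, giving Bb major seventh.

Bb major seventh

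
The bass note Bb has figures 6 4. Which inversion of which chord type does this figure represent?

triad, second inversion

Intervals of 6/4 above the bass form a triad; the bass is the fifth, so this is second inversion.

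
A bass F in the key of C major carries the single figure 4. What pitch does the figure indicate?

B

Counting 3 letter steps above F lands on B; in C major, that letter is B.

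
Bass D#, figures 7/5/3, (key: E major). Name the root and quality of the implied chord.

The figures 7/5/3 indicate a seventh chord in root position.
In root position the bass is the root, so the root is D#.
The chord tones are D#, F#, A, C#, giving D# half-diminished seventh.

D# half-diminished seventh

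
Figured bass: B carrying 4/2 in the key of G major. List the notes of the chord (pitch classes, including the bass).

The written figures 4/2 are shorthand for 6/4/2: the 6 is implied.
A second above B in this key is C.
A fourth above B in this key is E.
A sixth above B in this key is G.
Together with the bass B, this spells C major seventh in third inversion.

B, C, E, G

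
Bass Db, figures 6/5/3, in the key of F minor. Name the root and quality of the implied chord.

The figures 6/5/3 indicate a seventh chord in first inversion.
In first inversion the root lies a sixth above the bass: a sixth above Db in F minor is Bb.
The chord tones are Db, F, Ab, Bb, giving Bb minor seventh.

Bb minor seventh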